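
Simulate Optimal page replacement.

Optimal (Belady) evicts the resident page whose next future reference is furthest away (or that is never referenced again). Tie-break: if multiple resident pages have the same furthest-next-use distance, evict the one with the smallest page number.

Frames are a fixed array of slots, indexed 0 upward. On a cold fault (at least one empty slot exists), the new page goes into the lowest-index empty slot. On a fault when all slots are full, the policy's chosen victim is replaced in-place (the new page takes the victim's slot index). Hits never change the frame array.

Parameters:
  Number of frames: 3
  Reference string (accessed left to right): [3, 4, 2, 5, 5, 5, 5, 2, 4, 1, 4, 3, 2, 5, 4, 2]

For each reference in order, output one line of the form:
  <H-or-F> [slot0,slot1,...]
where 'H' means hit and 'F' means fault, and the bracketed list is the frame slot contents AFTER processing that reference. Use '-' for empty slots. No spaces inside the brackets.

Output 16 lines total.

F [3,-,-]
F [3,4,-]
F [3,4,2]
F [5,4,2]
H [5,4,2]
H [5,4,2]
H [5,4,2]
H [5,4,2]
H [5,4,2]
F [1,4,2]
H [1,4,2]
F [3,4,2]
H [3,4,2]
F [5,4,2]
H [5,4,2]
H [5,4,2]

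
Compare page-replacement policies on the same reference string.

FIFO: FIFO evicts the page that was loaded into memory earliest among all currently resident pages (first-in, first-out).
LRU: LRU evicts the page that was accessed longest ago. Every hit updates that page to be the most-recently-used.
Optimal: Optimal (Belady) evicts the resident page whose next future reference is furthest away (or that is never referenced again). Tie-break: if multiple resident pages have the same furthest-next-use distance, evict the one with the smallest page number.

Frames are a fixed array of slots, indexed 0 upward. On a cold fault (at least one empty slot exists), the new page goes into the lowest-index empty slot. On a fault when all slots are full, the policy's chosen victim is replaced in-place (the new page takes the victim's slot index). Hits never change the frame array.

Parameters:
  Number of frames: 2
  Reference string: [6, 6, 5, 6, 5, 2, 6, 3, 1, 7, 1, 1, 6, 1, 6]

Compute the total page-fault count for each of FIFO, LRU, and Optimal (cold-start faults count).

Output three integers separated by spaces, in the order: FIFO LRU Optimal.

--- FIFO ---
  step 0: ref 6 -> FAULT, frames=[6,-] (faults so far: 1)
  step 1: ref 6 -> HIT, frames=[6,-] (faults so far: 1)
  step 2: ref 5 -> FAULT, frames=[6,5] (faults so far: 2)
  step 3: ref 6 -> HIT, frames=[6,5] (faults so far: 2)
  step 4: ref 5 -> HIT, frames=[6,5] (faults so far: 2)
  step 5: ref 2 -> FAULT, evict 6, frames=[2,5] (faults so far: 3)
  step 6: ref 6 -> FAULT, evict 5, frames=[2,6] (faults so far: 4)
  step 7: ref 3 -> FAULT, evict 2, frames=[3,6] (faults so far: 5)
  step 8: ref 1 -> FAULT, evict 6, frames=[3,1] (faults so far: 6)
  step 9: ref 7 -> FAULT, evict 3, frames=[7,1] (faults so far: 7)
  step 10: ref 1 -> HIT, frames=[7,1] (faults so far: 7)
  step 11: ref 1 -> HIT, frames=[7,1] (faults so far: 7)
  step 12: ref 6 -> FAULT, evict 1, frames=[7,6] (faults so far: 8)
  step 13: ref 1 -> FAULT, evict 7, frames=[1,6] (faults so far: 9)
  step 14: ref 6 -> HIT, frames=[1,6] (faults so far: 9)
  FIFO total faults: 9
--- LRU ---
  step 0: ref 6 -> FAULT, frames=[6,-] (faults so far: 1)
  step 1: ref 6 -> HIT, frames=[6,-] (faults so far: 1)
  step 2: ref 5 -> FAULT, frames=[6,5] (faults so far: 2)
  step 3: ref 6 -> HIT, frames=[6,5] (faults so far: 2)
  step 4: ref 5 -> HIT, frames=[6,5] (faults so far: 2)
  step 5: ref 2 -> FAULT, evict 6, frames=[2,5] (faults so far: 3)
  step 6: ref 6 -> FAULT, evict 5, frames=[2,6] (faults so far: 4)
  step 7: ref 3 -> FAULT, evict 2, frames=[3,6] (faults so far: 5)
  step 8: ref 1 -> FAULT, evict 6, frames=[3,1] (faults so far: 6)
  step 9: ref 7 -> FAULT, evict 3, frames=[7,1] (faults so far: 7)
  step 10: ref 1 -> HIT, frames=[7,1] (faults so far: 7)
  step 11: ref 1 -> HIT, frames=[7,1] (faults so far: 7)
  step 12: ref 6 -> FAULT, evict 7, frames=[6,1] (faults so far: 8)
  step 13: ref 1 -> HIT, frames=[6,1] (faults so far: 8)
  step 14: ref 6 -> HIT, frames=[6,1] (faults so far: 8)
  LRU total faults: 8
--- Optimal ---
  step 0: ref 6 -> FAULT, frames=[6,-] (faults so far: 1)
  step 1: ref 6 -> HIT, frames=[6,-] (faults so far: 1)
  step 2: ref 5 -> FAULT, frames=[6,5] (faults so far: 2)
  step 3: ref 6 -> HIT, frames=[6,5] (faults so far: 2)
  step 4: ref 5 -> HIT, frames=[6,5] (faults so far: 2)
  step 5: ref 2 -> FAULT, evict 5, frames=[6,2] (faults so far: 3)
  step 6: ref 6 -> HIT, frames=[6,2] (faults so far: 3)
  step 7: ref 3 -> FAULT, evict 2, frames=[6,3] (faults so far: 4)
  step 8: ref 1 -> FAULT, evict 3, frames=[6,1] (faults so far: 5)
  step 9: ref 7 -> FAULT, evict 6, frames=[7,1] (faults so far: 6)
  step 10: ref 1 -> HIT, frames=[7,1] (faults so far: 6)
  step 11: ref 1 -> HIT, frames=[7,1] (faults so far: 6)
  step 12: ref 6 -> FAULT, evict 7, frames=[6,1] (faults so far: 7)
  step 13: ref 1 -> HIT, frames=[6,1] (faults so far: 7)
  step 14: ref 6 -> HIT, frames=[6,1] (faults so far: 7)
  Optimal total faults: 7

Answer: 9 8 7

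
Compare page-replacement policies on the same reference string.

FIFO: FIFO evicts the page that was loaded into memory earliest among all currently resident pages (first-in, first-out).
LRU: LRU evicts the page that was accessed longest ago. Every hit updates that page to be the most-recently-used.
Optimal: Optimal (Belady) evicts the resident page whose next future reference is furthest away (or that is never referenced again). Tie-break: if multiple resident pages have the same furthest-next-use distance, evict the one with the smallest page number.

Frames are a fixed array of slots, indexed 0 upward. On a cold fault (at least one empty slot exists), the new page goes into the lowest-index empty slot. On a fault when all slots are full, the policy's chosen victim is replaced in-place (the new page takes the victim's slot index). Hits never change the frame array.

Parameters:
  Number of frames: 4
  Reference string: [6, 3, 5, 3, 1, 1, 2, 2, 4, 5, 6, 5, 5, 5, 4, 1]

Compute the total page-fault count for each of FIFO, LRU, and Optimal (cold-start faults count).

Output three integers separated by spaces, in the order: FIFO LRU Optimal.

--- FIFO ---
  step 0: ref 6 -> FAULT, frames=[6,-,-,-] (faults so far: 1)
  step 1: ref 3 -> FAULT, frames=[6,3,-,-] (faults so far: 2)
  step 2: ref 5 -> FAULT, frames=[6,3,5,-] (faults so far: 3)
  step 3: ref 3 -> HIT, frames=[6,3,5,-] (faults so far: 3)
  step 4: ref 1 -> FAULT, frames=[6,3,5,1] (faults so far: 4)
  step 5: ref 1 -> HIT, frames=[6,3,5,1] (faults so far: 4)
  step 6: ref 2 -> FAULT, evict 6, frames=[2,3,5,1] (faults so far: 5)
  step 7: ref 2 -> HIT, frames=[2,3,5,1] (faults so far: 5)
  step 8: ref 4 -> FAULT, evict 3, frames=[2,4,5,1] (faults so far: 6)
  step 9: ref 5 -> HIT, frames=[2,4,5,1] (faults so far: 6)
  step 10: ref 6 -> FAULT, evict 5, frames=[2,4,6,1] (faults so far: 7)
  step 11: ref 5 -> FAULT, evict 1, frames=[2,4,6,5] (faults so far: 8)
  step 12: ref 5 -> HIT, frames=[2,4,6,5] (faults so far: 8)
  step 13: ref 5 -> HIT, frames=[2,4,6,5] (faults so far: 8)
  step 14: ref 4 -> HIT, frames=[2,4,6,5] (faults so far: 8)
  step 15: ref 1 -> FAULT, evict 2, frames=[1,4,6,5] (faults so far: 9)
  FIFO total faults: 9
--- LRU ---
  step 0: ref 6 -> FAULT, frames=[6,-,-,-] (faults so far: 1)
  step 1: ref 3 -> FAULT, frames=[6,3,-,-] (faults so far: 2)
  step 2: ref 5 -> FAULT, frames=[6,3,5,-] (faults so far: 3)
  step 3: ref 3 -> HIT, frames=[6,3,5,-] (faults so far: 3)
  step 4: ref 1 -> FAULT, frames=[6,3,5,1] (faults so far: 4)
  step 5: ref 1 -> HIT, frames=[6,3,5,1] (faults so far: 4)
  step 6: ref 2 -> FAULT, evict 6, frames=[2,3,5,1] (faults so far: 5)
  step 7: ref 2 -> HIT, frames=[2,3,5,1] (faults so far: 5)
  step 8: ref 4 -> FAULT, evict 5, frames=[2,3,4,1] (faults so far: 6)
  step 9: ref 5 -> FAULT, evict 3, frames=[2,5,4,1] (faults so far: 7)
  step 10: ref 6 -> FAULT, evict 1, frames=[2,5,4,6] (faults so far: 8)
  step 11: ref 5 -> HIT, frames=[2,5,4,6] (faults so far: 8)
  step 12: ref 5 -> HIT, frames=[2,5,4,6] (faults so far: 8)
  step 13: ref 5 -> HIT, frames=[2,5,4,6] (faults so far: 8)
  step 14: ref 4 -> HIT, frames=[2,5,4,6] (faults so far: 8)
  step 15: ref 1 -> FAULT, evict 2, frames=[1,5,4,6] (faults so far: 9)
  LRU total faults: 9
--- Optimal ---
  step 0: ref 6 -> FAULT, frames=[6,-,-,-] (faults so far: 1)
  step 1: ref 3 -> FAULT, frames=[6,3,-,-] (faults so far: 2)
  step 2: ref 5 -> FAULT, frames=[6,3,5,-] (faults so far: 3)
  step 3: ref 3 -> HIT, frames=[6,3,5,-] (faults so far: 3)
  step 4: ref 1 -> FAULT, frames=[6,3,5,1] (faults so far: 4)
  step 5: ref 1 -> HIT, frames=[6,3,5,1] (faults so far: 4)
  step 6: ref 2 -> FAULT, evict 3, frames=[6,2,5,1] (faults so far: 5)
  step 7: ref 2 -> HIT, frames=[6,2,5,1] (faults so far: 5)
  step 8: ref 4 -> FAULT, evict 2, frames=[6,4,5,1] (faults so far: 6)
  step 9: ref 5 -> HIT, frames=[6,4,5,1] (faults so far: 6)
  step 10: ref 6 -> HIT, frames=[6,4,5,1] (faults so far: 6)
  step 11: ref 5 -> HIT, frames=[6,4,5,1] (faults so far: 6)
  step 12: ref 5 -> HIT, frames=[6,4,5,1] (faults so far: 6)
  step 13: ref 5 -> HIT, frames=[6,4,5,1] (faults so far: 6)
  step 14: ref 4 -> HIT, frames=[6,4,5,1] (faults so far: 6)
  step 15: ref 1 -> HIT, frames=[6,4,5,1] (faults so far: 6)
  Optimal total faults: 6

Answer: 9 9 6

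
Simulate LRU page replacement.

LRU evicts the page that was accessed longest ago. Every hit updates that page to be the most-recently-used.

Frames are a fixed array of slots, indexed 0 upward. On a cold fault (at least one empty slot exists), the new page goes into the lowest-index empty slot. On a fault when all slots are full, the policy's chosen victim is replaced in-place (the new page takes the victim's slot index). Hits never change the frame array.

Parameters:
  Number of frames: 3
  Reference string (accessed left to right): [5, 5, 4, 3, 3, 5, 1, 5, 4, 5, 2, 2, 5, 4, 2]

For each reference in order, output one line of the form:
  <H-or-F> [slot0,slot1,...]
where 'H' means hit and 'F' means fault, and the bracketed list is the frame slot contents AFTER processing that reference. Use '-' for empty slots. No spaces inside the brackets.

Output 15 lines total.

F [5,-,-]
H [5,-,-]
F [5,4,-]
F [5,4,3]
H [5,4,3]
H [5,4,3]
F [5,1,3]
H [5,1,3]
F [5,1,4]
H [5,1,4]
F [5,2,4]
H [5,2,4]
H [5,2,4]
H [5,2,4]
H [5,2,4]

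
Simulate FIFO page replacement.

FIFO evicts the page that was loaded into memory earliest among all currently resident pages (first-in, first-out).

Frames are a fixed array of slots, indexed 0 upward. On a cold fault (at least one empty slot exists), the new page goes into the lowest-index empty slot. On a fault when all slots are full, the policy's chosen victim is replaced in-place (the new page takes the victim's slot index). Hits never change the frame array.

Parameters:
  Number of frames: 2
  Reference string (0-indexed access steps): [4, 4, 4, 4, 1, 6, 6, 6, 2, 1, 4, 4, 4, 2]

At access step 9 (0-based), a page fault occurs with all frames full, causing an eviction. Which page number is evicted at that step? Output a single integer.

Answer: 6

Derivation:
Step 0: ref 4 -> FAULT, frames=[4,-]
Step 1: ref 4 -> HIT, frames=[4,-]
Step 2: ref 4 -> HIT, frames=[4,-]
Step 3: ref 4 -> HIT, frames=[4,-]
Step 4: ref 1 -> FAULT, frames=[4,1]
Step 5: ref 6 -> FAULT, evict 4, frames=[6,1]
Step 6: ref 6 -> HIT, frames=[6,1]
Step 7: ref 6 -> HIT, frames=[6,1]
Step 8: ref 2 -> FAULT, evict 1, frames=[6,2]
Step 9: ref 1 -> FAULT, evict 6, frames=[1,2]
At step 9: evicted page 6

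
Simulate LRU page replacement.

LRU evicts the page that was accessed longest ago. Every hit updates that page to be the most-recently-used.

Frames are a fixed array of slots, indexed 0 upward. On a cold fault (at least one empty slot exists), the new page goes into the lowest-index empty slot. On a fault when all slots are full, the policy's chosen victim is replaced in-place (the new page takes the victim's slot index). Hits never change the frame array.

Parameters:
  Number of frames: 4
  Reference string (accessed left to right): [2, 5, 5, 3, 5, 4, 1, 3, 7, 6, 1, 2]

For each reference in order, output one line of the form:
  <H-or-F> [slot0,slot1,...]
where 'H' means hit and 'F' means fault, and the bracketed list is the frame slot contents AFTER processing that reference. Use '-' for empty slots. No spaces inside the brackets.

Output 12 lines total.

F [2,-,-,-]
F [2,5,-,-]
H [2,5,-,-]
F [2,5,3,-]
H [2,5,3,-]
F [2,5,3,4]
F [1,5,3,4]
H [1,5,3,4]
F [1,7,3,4]
F [1,7,3,6]
H [1,7,3,6]
F [1,7,2,6]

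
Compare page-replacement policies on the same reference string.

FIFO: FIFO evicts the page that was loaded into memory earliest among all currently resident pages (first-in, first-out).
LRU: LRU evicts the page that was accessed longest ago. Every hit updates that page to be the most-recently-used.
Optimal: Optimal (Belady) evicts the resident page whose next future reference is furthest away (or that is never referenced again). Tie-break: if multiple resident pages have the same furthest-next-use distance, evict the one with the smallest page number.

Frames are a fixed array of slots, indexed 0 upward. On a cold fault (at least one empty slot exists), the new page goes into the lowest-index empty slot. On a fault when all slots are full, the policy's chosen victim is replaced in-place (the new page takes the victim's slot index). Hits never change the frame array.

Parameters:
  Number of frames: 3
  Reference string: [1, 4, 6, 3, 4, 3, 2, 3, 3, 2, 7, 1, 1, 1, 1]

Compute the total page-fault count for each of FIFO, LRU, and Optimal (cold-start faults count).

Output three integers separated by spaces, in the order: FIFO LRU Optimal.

--- FIFO ---
  step 0: ref 1 -> FAULT, frames=[1,-,-] (faults so far: 1)
  step 1: ref 4 -> FAULT, frames=[1,4,-] (faults so far: 2)
  step 2: ref 6 -> FAULT, frames=[1,4,6] (faults so far: 3)
  step 3: ref 3 -> FAULT, evict 1, frames=[3,4,6] (faults so far: 4)
  step 4: ref 4 -> HIT, frames=[3,4,6] (faults so far: 4)
  step 5: ref 3 -> HIT, frames=[3,4,6] (faults so far: 4)
  step 6: ref 2 -> FAULT, evict 4, frames=[3,2,6] (faults so far: 5)
  step 7: ref 3 -> HIT, frames=[3,2,6] (faults so far: 5)
  step 8: ref 3 -> HIT, frames=[3,2,6] (faults so far: 5)
  step 9: ref 2 -> HIT, frames=[3,2,6] (faults so far: 5)
  step 10: ref 7 -> FAULT, evict 6, frames=[3,2,7] (faults so far: 6)
  step 11: ref 1 -> FAULT, evict 3, frames=[1,2,7] (faults so far: 7)
  step 12: ref 1 -> HIT, frames=[1,2,7] (faults so far: 7)
  step 13: ref 1 -> HIT, frames=[1,2,7] (faults so far: 7)
  step 14: ref 1 -> HIT, frames=[1,2,7] (faults so far: 7)
  FIFO total faults: 7
--- LRU ---
  step 0: ref 1 -> FAULT, frames=[1,-,-] (faults so far: 1)
  step 1: ref 4 -> FAULT, frames=[1,4,-] (faults so far: 2)
  step 2: ref 6 -> FAULT, frames=[1,4,6] (faults so far: 3)
  step 3: ref 3 -> FAULT, evict 1, frames=[3,4,6] (faults so far: 4)
  step 4: ref 4 -> HIT, frames=[3,4,6] (faults so far: 4)
  step 5: ref 3 -> HIT, frames=[3,4,6] (faults so far: 4)
  step 6: ref 2 -> FAULT, evict 6, frames=[3,4,2] (faults so far: 5)
  step 7: ref 3 -> HIT, frames=[3,4,2] (faults so far: 5)
  step 8: ref 3 -> HIT, frames=[3,4,2] (faults so far: 5)
  step 9: ref 2 -> HIT, frames=[3,4,2] (faults so far: 5)
  step 10: ref 7 -> FAULT, evict 4, frames=[3,7,2] (faults so far: 6)
  step 11: ref 1 -> FAULT, evict 3, frames=[1,7,2] (faults so far: 7)
  step 12: ref 1 -> HIT, frames=[1,7,2] (faults so far: 7)
  step 13: ref 1 -> HIT, frames=[1,7,2] (faults so far: 7)
  step 14: ref 1 -> HIT, frames=[1,7,2] (faults so far: 7)
  LRU total faults: 7
--- Optimal ---
  step 0: ref 1 -> FAULT, frames=[1,-,-] (faults so far: 1)
  step 1: ref 4 -> FAULT, frames=[1,4,-] (faults so far: 2)
  step 2: ref 6 -> FAULT, frames=[1,4,6] (faults so far: 3)
  step 3: ref 3 -> FAULT, evict 6, frames=[1,4,3] (faults so far: 4)
  step 4: ref 4 -> HIT, frames=[1,4,3] (faults so far: 4)
  step 5: ref 3 -> HIT, frames=[1,4,3] (faults so far: 4)
  step 6: ref 2 -> FAULT, evict 4, frames=[1,2,3] (faults so far: 5)
  step 7: ref 3 -> HIT, frames=[1,2,3] (faults so far: 5)
  step 8: ref 3 -> HIT, frames=[1,2,3] (faults so far: 5)
  step 9: ref 2 -> HIT, frames=[1,2,3] (faults so far: 5)
  step 10: ref 7 -> FAULT, evict 2, frames=[1,7,3] (faults so far: 6)
  step 11: ref 1 -> HIT, frames=[1,7,3] (faults so far: 6)
  step 12: ref 1 -> HIT, frames=[1,7,3] (faults so far: 6)
  step 13: ref 1 -> HIT, frames=[1,7,3] (faults so far: 6)
  step 14: ref 1 -> HIT, frames=[1,7,3] (faults so far: 6)
  Optimal total faults: 6

Answer: 7 7 6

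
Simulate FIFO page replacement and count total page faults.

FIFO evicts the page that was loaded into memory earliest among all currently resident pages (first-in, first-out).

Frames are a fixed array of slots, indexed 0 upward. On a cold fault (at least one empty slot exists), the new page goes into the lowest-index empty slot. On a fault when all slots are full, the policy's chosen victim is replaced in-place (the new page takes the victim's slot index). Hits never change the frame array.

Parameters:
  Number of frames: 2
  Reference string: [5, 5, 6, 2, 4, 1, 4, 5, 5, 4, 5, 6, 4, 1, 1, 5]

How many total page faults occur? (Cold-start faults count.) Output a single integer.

Answer: 10

Derivation:
Step 0: ref 5 → FAULT, frames=[5,-]
Step 1: ref 5 → HIT, frames=[5,-]
Step 2: ref 6 → FAULT, frames=[5,6]
Step 3: ref 2 → FAULT (evict 5), frames=[2,6]
Step 4: ref 4 → FAULT (evict 6), frames=[2,4]
Step 5: ref 1 → FAULT (evict 2), frames=[1,4]
Step 6: ref 4 → HIT, frames=[1,4]
Step 7: ref 5 → FAULT (evict 4), frames=[1,5]
Step 8: ref 5 → HIT, frames=[1,5]
Step 9: ref 4 → FAULT (evict 1), frames=[4,5]
Step 10: ref 5 → HIT, frames=[4,5]
Step 11: ref 6 → FAULT (evict 5), frames=[4,6]
Step 12: ref 4 → HIT, frames=[4,6]
Step 13: ref 1 → FAULT (evict 4), frames=[1,6]
Step 14: ref 1 → HIT, frames=[1,6]
Step 15: ref 5 → FAULT (evict 6), frames=[1,5]
Total faults: 10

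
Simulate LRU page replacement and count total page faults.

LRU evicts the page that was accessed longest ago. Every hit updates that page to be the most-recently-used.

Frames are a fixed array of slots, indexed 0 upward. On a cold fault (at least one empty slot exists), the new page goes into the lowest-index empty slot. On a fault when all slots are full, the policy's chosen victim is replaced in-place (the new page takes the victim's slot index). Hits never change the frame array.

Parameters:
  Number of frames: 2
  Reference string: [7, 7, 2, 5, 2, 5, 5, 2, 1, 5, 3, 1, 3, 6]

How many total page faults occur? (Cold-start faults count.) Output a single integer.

Step 0: ref 7 → FAULT, frames=[7,-]
Step 1: ref 7 → HIT, frames=[7,-]
Step 2: ref 2 → FAULT, frames=[7,2]
Step 3: ref 5 → FAULT (evict 7), frames=[5,2]
Step 4: ref 2 → HIT, frames=[5,2]
Step 5: ref 5 → HIT, frames=[5,2]
Step 6: ref 5 → HIT, frames=[5,2]
Step 7: ref 2 → HIT, frames=[5,2]
Step 8: ref 1 → FAULT (evict 5), frames=[1,2]
Step 9: ref 5 → FAULT (evict 2), frames=[1,5]
Step 10: ref 3 → FAULT (evict 1), frames=[3,5]
Step 11: ref 1 → FAULT (evict 5), frames=[3,1]
Step 12: ref 3 → HIT, frames=[3,1]
Step 13: ref 6 → FAULT (evict 1), frames=[3,6]
Total faults: 8

Answer: 8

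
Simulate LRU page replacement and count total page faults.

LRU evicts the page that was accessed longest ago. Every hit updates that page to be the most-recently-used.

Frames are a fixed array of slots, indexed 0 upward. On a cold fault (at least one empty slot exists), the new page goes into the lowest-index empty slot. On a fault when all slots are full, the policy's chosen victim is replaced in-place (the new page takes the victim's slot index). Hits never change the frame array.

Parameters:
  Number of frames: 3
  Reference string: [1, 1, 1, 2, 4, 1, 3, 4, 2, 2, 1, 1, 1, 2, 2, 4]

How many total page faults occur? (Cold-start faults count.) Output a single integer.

Answer: 6

Derivation:
Step 0: ref 1 → FAULT, frames=[1,-,-]
Step 1: ref 1 → HIT, frames=[1,-,-]
Step 2: ref 1 → HIT, frames=[1,-,-]
Step 3: ref 2 → FAULT, frames=[1,2,-]
Step 4: ref 4 → FAULT, frames=[1,2,4]
Step 5: ref 1 → HIT, frames=[1,2,4]
Step 6: ref 3 → FAULT (evict 2), frames=[1,3,4]
Step 7: ref 4 → HIT, frames=[1,3,4]
Step 8: ref 2 → FAULT (evict 1), frames=[2,3,4]
Step 9: ref 2 → HIT, frames=[2,3,4]
Step 10: ref 1 → FAULT (evict 3), frames=[2,1,4]
Step 11: ref 1 → HIT, frames=[2,1,4]
Step 12: ref 1 → HIT, frames=[2,1,4]
Step 13: ref 2 → HIT, frames=[2,1,4]
Step 14: ref 2 → HIT, frames=[2,1,4]
Step 15: ref 4 → HIT, frames=[2,1,4]
Total faults: 6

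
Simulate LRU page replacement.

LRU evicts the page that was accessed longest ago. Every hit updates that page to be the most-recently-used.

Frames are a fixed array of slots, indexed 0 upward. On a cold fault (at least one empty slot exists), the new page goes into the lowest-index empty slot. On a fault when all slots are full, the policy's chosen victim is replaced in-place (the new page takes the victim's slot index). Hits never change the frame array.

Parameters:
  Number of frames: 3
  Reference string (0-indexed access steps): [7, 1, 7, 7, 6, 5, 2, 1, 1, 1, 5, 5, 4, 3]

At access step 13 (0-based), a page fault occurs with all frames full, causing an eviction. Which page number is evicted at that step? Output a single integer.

Step 0: ref 7 -> FAULT, frames=[7,-,-]
Step 1: ref 1 -> FAULT, frames=[7,1,-]
Step 2: ref 7 -> HIT, frames=[7,1,-]
Step 3: ref 7 -> HIT, frames=[7,1,-]
Step 4: ref 6 -> FAULT, frames=[7,1,6]
Step 5: ref 5 -> FAULT, evict 1, frames=[7,5,6]
Step 6: ref 2 -> FAULT, evict 7, frames=[2,5,6]
Step 7: ref 1 -> FAULT, evict 6, frames=[2,5,1]
Step 8: ref 1 -> HIT, frames=[2,5,1]
Step 9: ref 1 -> HIT, frames=[2,5,1]
Step 10: ref 5 -> HIT, frames=[2,5,1]
Step 11: ref 5 -> HIT, frames=[2,5,1]
Step 12: ref 4 -> FAULT, evict 2, frames=[4,5,1]
Step 13: ref 3 -> FAULT, evict 1, frames=[4,5,3]
At step 13: evicted page 1

Answer: 1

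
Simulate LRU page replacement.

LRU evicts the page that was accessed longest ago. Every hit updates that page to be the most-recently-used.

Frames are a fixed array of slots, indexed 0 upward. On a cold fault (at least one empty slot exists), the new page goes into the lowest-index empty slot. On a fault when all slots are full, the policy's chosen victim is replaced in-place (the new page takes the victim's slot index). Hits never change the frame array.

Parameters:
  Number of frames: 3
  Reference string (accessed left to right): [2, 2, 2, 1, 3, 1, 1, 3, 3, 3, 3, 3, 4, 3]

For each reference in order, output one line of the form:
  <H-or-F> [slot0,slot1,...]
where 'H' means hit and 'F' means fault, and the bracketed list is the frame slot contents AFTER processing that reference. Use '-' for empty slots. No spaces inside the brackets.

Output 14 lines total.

F [2,-,-]
H [2,-,-]
H [2,-,-]
F [2,1,-]
F [2,1,3]
H [2,1,3]
H [2,1,3]
H [2,1,3]
H [2,1,3]
H [2,1,3]
H [2,1,3]
H [2,1,3]
F [4,1,3]
H [4,1,3]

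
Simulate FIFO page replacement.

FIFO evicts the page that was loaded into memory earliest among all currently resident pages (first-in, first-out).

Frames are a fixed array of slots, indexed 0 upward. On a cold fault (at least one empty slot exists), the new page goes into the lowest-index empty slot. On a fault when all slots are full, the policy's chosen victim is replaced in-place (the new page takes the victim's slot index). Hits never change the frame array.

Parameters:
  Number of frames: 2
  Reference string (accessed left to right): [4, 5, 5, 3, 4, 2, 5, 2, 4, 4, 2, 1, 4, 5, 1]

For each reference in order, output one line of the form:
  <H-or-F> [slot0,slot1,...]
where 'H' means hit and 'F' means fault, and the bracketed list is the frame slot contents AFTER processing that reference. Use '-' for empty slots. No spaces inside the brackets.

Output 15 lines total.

F [4,-]
F [4,5]
H [4,5]
F [3,5]
F [3,4]
F [2,4]
F [2,5]
H [2,5]
F [4,5]
H [4,5]
F [4,2]
F [1,2]
F [1,4]
F [5,4]
F [5,1]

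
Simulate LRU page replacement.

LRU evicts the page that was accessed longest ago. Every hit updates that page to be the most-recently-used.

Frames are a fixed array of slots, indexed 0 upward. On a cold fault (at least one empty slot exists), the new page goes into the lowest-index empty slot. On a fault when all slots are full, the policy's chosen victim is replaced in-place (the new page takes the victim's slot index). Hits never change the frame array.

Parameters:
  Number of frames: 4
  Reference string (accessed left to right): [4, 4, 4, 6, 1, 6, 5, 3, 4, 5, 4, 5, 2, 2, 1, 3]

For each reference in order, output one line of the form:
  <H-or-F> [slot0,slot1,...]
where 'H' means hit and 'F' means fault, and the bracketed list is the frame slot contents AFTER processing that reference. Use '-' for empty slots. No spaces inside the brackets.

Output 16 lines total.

F [4,-,-,-]
H [4,-,-,-]
H [4,-,-,-]
F [4,6,-,-]
F [4,6,1,-]
H [4,6,1,-]
F [4,6,1,5]
F [3,6,1,5]
F [3,6,4,5]
H [3,6,4,5]
H [3,6,4,5]
H [3,6,4,5]
F [3,2,4,5]
H [3,2,4,5]
F [1,2,4,5]
F [1,2,3,5]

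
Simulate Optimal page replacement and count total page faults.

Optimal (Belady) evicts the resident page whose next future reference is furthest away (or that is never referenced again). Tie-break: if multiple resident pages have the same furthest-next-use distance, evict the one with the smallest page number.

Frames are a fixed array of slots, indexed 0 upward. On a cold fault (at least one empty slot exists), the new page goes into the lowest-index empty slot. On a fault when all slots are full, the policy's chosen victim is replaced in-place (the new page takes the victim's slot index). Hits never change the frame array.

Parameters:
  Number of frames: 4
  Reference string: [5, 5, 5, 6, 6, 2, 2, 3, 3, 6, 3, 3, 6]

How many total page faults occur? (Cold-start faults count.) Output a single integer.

Answer: 4

Derivation:
Step 0: ref 5 → FAULT, frames=[5,-,-,-]
Step 1: ref 5 → HIT, frames=[5,-,-,-]
Step 2: ref 5 → HIT, frames=[5,-,-,-]
Step 3: ref 6 → FAULT, frames=[5,6,-,-]
Step 4: ref 6 → HIT, frames=[5,6,-,-]
Step 5: ref 2 → FAULT, frames=[5,6,2,-]
Step 6: ref 2 → HIT, frames=[5,6,2,-]
Step 7: ref 3 → FAULT, frames=[5,6,2,3]
Step 8: ref 3 → HIT, frames=[5,6,2,3]
Step 9: ref 6 → HIT, frames=[5,6,2,3]
Step 10: ref 3 → HIT, frames=[5,6,2,3]
Step 11: ref 3 → HIT, frames=[5,6,2,3]
Step 12: ref 6 → HIT, frames=[5,6,2,3]
Total faults: 4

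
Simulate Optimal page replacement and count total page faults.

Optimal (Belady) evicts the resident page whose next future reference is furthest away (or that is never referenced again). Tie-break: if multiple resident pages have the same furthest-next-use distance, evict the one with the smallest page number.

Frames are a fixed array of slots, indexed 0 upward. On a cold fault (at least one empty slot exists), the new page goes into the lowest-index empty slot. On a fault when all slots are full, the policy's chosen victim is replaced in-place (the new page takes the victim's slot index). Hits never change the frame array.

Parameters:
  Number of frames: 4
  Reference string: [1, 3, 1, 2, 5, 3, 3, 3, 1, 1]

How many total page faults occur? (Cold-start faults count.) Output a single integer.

Step 0: ref 1 → FAULT, frames=[1,-,-,-]
Step 1: ref 3 → FAULT, frames=[1,3,-,-]
Step 2: ref 1 → HIT, frames=[1,3,-,-]
Step 3: ref 2 → FAULT, frames=[1,3,2,-]
Step 4: ref 5 → FAULT, frames=[1,3,2,5]
Step 5: ref 3 → HIT, frames=[1,3,2,5]
Step 6: ref 3 → HIT, frames=[1,3,2,5]
Step 7: ref 3 → HIT, frames=[1,3,2,5]
Step 8: ref 1 → HIT, frames=[1,3,2,5]
Step 9: ref 1 → HIT, frames=[1,3,2,5]
Total faults: 4

Answer: 4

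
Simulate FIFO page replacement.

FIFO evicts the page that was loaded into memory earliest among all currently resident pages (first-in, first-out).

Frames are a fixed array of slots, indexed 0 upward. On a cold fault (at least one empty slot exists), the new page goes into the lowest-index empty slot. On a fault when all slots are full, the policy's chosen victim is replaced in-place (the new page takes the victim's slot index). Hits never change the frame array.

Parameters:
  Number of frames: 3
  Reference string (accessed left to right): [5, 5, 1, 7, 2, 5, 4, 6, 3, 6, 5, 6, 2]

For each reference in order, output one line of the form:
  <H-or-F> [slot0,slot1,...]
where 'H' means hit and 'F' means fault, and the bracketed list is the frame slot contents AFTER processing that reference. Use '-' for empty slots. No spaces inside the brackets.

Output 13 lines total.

F [5,-,-]
H [5,-,-]
F [5,1,-]
F [5,1,7]
F [2,1,7]
F [2,5,7]
F [2,5,4]
F [6,5,4]
F [6,3,4]
H [6,3,4]
F [6,3,5]
H [6,3,5]
F [2,3,5]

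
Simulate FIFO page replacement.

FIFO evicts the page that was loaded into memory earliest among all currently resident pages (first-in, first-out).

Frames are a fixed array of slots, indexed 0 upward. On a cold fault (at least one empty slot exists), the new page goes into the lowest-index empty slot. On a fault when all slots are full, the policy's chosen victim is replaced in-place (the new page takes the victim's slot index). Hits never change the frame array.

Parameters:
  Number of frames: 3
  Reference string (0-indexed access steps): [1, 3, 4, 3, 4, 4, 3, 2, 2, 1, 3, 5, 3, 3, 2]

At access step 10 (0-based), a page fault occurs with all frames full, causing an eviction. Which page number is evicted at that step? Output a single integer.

Answer: 4

Derivation:
Step 0: ref 1 -> FAULT, frames=[1,-,-]
Step 1: ref 3 -> FAULT, frames=[1,3,-]
Step 2: ref 4 -> FAULT, frames=[1,3,4]
Step 3: ref 3 -> HIT, frames=[1,3,4]
Step 4: ref 4 -> HIT, frames=[1,3,4]
Step 5: ref 4 -> HIT, frames=[1,3,4]
Step 6: ref 3 -> HIT, frames=[1,3,4]
Step 7: ref 2 -> FAULT, evict 1, frames=[2,3,4]
Step 8: ref 2 -> HIT, frames=[2,3,4]
Step 9: ref 1 -> FAULT, evict 3, frames=[2,1,4]
Step 10: ref 3 -> FAULT, evict 4, frames=[2,1,3]
At step 10: evicted page 4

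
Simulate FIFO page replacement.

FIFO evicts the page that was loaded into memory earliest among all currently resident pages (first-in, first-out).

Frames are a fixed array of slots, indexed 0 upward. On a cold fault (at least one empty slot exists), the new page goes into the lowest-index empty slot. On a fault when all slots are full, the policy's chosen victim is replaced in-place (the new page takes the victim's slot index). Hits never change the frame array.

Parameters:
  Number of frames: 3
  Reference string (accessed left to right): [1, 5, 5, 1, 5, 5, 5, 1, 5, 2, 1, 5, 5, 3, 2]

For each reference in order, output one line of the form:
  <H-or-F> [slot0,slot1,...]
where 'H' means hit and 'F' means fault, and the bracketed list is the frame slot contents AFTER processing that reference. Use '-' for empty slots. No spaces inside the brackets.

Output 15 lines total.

F [1,-,-]
F [1,5,-]
H [1,5,-]
H [1,5,-]
H [1,5,-]
H [1,5,-]
H [1,5,-]
H [1,5,-]
H [1,5,-]
F [1,5,2]
H [1,5,2]
H [1,5,2]
H [1,5,2]
F [3,5,2]
H [3,5,2]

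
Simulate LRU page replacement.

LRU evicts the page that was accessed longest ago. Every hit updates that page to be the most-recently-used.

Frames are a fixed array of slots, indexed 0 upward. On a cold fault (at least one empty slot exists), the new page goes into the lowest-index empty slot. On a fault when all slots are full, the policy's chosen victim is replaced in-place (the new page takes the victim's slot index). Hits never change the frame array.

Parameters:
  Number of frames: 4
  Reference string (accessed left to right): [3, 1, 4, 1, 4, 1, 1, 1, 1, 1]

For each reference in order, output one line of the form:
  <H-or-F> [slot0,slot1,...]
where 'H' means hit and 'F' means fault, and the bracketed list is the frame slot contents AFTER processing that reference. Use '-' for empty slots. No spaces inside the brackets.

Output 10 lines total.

F [3,-,-,-]
F [3,1,-,-]
F [3,1,4,-]
H [3,1,4,-]
H [3,1,4,-]
H [3,1,4,-]
H [3,1,4,-]
H [3,1,4,-]
H [3,1,4,-]
H [3,1,4,-]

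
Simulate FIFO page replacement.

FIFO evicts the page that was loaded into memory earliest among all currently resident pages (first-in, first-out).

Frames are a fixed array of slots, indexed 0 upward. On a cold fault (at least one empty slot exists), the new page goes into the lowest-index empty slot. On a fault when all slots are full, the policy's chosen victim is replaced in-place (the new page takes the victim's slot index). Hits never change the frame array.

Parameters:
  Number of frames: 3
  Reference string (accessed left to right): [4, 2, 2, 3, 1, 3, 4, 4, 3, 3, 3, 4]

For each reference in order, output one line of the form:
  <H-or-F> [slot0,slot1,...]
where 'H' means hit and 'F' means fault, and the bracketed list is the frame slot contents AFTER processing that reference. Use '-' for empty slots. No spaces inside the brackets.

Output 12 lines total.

F [4,-,-]
F [4,2,-]
H [4,2,-]
F [4,2,3]
F [1,2,3]
H [1,2,3]
F [1,4,3]
H [1,4,3]
H [1,4,3]
H [1,4,3]
H [1,4,3]
H [1,4,3]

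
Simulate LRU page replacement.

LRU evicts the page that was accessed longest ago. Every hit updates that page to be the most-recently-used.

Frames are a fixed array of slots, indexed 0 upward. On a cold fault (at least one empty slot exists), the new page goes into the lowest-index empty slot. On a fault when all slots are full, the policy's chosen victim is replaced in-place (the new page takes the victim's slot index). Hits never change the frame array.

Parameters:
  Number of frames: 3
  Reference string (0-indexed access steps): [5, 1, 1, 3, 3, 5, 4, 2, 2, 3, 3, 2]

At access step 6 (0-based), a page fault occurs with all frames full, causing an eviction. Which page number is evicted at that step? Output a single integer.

Answer: 1

Derivation:
Step 0: ref 5 -> FAULT, frames=[5,-,-]
Step 1: ref 1 -> FAULT, frames=[5,1,-]
Step 2: ref 1 -> HIT, frames=[5,1,-]
Step 3: ref 3 -> FAULT, frames=[5,1,3]
Step 4: ref 3 -> HIT, frames=[5,1,3]
Step 5: ref 5 -> HIT, frames=[5,1,3]
Step 6: ref 4 -> FAULT, evict 1, frames=[5,4,3]
At step 6: evicted page 1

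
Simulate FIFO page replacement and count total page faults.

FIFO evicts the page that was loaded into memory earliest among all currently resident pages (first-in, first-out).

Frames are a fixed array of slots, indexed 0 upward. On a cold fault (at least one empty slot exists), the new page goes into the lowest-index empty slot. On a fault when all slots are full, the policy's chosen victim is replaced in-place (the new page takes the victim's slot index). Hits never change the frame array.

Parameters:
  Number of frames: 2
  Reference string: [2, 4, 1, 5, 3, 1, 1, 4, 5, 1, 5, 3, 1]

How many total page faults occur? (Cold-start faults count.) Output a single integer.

Step 0: ref 2 → FAULT, frames=[2,-]
Step 1: ref 4 → FAULT, frames=[2,4]
Step 2: ref 1 → FAULT (evict 2), frames=[1,4]
Step 3: ref 5 → FAULT (evict 4), frames=[1,5]
Step 4: ref 3 → FAULT (evict 1), frames=[3,5]
Step 5: ref 1 → FAULT (evict 5), frames=[3,1]
Step 6: ref 1 → HIT, frames=[3,1]
Step 7: ref 4 → FAULT (evict 3), frames=[4,1]
Step 8: ref 5 → FAULT (evict 1), frames=[4,5]
Step 9: ref 1 → FAULT (evict 4), frames=[1,5]
Step 10: ref 5 → HIT, frames=[1,5]
Step 11: ref 3 → FAULT (evict 5), frames=[1,3]
Step 12: ref 1 → HIT, frames=[1,3]
Total faults: 10

Answer: 10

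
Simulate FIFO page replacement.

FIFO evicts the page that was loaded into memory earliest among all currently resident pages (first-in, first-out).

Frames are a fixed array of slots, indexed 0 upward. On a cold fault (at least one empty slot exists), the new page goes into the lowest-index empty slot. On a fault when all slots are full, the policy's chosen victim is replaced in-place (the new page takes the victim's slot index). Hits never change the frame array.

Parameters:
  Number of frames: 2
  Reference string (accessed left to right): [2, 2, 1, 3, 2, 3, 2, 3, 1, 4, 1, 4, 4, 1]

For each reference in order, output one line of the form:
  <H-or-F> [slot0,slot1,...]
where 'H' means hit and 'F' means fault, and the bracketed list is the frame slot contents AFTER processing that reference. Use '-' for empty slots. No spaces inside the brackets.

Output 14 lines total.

F [2,-]
H [2,-]
F [2,1]
F [3,1]
F [3,2]
H [3,2]
H [3,2]
H [3,2]
F [1,2]
F [1,4]
H [1,4]
H [1,4]
H [1,4]
H [1,4]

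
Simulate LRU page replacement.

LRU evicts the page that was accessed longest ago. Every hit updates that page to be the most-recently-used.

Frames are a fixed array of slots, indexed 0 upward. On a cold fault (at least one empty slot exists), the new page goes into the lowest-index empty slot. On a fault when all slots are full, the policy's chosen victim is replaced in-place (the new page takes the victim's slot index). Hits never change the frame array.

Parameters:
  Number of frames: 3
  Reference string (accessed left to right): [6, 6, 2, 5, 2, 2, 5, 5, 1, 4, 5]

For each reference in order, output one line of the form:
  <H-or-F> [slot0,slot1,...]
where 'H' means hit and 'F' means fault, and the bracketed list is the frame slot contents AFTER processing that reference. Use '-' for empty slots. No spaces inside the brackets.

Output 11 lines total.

F [6,-,-]
H [6,-,-]
F [6,2,-]
F [6,2,5]
H [6,2,5]
H [6,2,5]
H [6,2,5]
H [6,2,5]
F [1,2,5]
F [1,4,5]
H [1,4,5]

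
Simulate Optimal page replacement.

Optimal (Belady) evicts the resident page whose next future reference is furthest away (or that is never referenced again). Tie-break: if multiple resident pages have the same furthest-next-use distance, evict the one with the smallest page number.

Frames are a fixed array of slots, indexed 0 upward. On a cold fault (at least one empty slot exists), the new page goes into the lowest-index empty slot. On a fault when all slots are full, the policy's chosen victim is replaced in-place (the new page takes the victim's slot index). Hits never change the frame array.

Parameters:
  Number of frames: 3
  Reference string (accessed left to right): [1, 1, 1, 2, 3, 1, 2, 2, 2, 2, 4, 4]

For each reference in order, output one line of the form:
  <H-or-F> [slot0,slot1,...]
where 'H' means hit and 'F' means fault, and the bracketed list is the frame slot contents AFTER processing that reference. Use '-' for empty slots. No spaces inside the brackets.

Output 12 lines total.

F [1,-,-]
H [1,-,-]
H [1,-,-]
F [1,2,-]
F [1,2,3]
H [1,2,3]
H [1,2,3]
H [1,2,3]
H [1,2,3]
H [1,2,3]
F [4,2,3]
H [4,2,3]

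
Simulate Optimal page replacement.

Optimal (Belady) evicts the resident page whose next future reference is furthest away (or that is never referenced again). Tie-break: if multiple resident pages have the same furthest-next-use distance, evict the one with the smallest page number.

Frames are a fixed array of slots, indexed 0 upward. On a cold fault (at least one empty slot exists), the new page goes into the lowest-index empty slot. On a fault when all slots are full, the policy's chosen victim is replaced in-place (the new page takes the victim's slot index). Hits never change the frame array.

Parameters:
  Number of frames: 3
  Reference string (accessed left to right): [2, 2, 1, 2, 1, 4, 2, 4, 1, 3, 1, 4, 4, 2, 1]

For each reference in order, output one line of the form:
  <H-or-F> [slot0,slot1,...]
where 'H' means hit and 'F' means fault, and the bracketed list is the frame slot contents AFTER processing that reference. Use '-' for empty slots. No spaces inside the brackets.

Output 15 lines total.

F [2,-,-]
H [2,-,-]
F [2,1,-]
H [2,1,-]
H [2,1,-]
F [2,1,4]
H [2,1,4]
H [2,1,4]
H [2,1,4]
F [3,1,4]
H [3,1,4]
H [3,1,4]
H [3,1,4]
F [2,1,4]
H [2,1,4]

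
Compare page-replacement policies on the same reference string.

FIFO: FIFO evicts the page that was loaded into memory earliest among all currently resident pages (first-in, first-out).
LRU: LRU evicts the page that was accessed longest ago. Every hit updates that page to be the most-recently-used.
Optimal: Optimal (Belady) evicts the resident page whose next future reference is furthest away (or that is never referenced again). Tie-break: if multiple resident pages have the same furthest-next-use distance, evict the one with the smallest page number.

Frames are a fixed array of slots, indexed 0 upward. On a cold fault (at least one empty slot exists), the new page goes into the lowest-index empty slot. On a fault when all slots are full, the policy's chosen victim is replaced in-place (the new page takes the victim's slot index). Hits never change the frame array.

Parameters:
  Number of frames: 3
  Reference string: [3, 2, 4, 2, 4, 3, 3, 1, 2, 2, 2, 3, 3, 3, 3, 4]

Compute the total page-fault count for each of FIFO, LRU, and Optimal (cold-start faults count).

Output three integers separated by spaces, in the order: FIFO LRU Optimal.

Answer: 5 6 5

Derivation:
--- FIFO ---
  step 0: ref 3 -> FAULT, frames=[3,-,-] (faults so far: 1)
  step 1: ref 2 -> FAULT, frames=[3,2,-] (faults so far: 2)
  step 2: ref 4 -> FAULT, frames=[3,2,4] (faults so far: 3)
  step 3: ref 2 -> HIT, frames=[3,2,4] (faults so far: 3)
  step 4: ref 4 -> HIT, frames=[3,2,4] (faults so far: 3)
  step 5: ref 3 -> HIT, frames=[3,2,4] (faults so far: 3)
  step 6: ref 3 -> HIT, frames=[3,2,4] (faults so far: 3)
  step 7: ref 1 -> FAULT, evict 3, frames=[1,2,4] (faults so far: 4)
  step 8: ref 2 -> HIT, frames=[1,2,4] (faults so far: 4)
  step 9: ref 2 -> HIT, frames=[1,2,4] (faults so far: 4)
  step 10: ref 2 -> HIT, frames=[1,2,4] (faults so far: 4)
  step 11: ref 3 -> FAULT, evict 2, frames=[1,3,4] (faults so far: 5)
  step 12: ref 3 -> HIT, frames=[1,3,4] (faults so far: 5)
  step 13: ref 3 -> HIT, frames=[1,3,4] (faults so far: 5)
  step 14: ref 3 -> HIT, frames=[1,3,4] (faults so far: 5)
  step 15: ref 4 -> HIT, frames=[1,3,4] (faults so far: 5)
  FIFO total faults: 5
--- LRU ---
  step 0: ref 3 -> FAULT, frames=[3,-,-] (faults so far: 1)
  step 1: ref 2 -> FAULT, frames=[3,2,-] (faults so far: 2)
  step 2: ref 4 -> FAULT, frames=[3,2,4] (faults so far: 3)
  step 3: ref 2 -> HIT, frames=[3,2,4] (faults so far: 3)
  step 4: ref 4 -> HIT, frames=[3,2,4] (faults so far: 3)
  step 5: ref 3 -> HIT, frames=[3,2,4] (faults so far: 3)
  step 6: ref 3 -> HIT, frames=[3,2,4] (faults so far: 3)
  step 7: ref 1 -> FAULT, evict 2, frames=[3,1,4] (faults so far: 4)
  step 8: ref 2 -> FAULT, evict 4, frames=[3,1,2] (faults so far: 5)
  step 9: ref 2 -> HIT, frames=[3,1,2] (faults so far: 5)
  step 10: ref 2 -> HIT, frames=[3,1,2] (faults so far: 5)
  step 11: ref 3 -> HIT, frames=[3,1,2] (faults so far: 5)
  step 12: ref 3 -> HIT, frames=[3,1,2] (faults so far: 5)
  step 13: ref 3 -> HIT, frames=[3,1,2] (faults so far: 5)
  step 14: ref 3 -> HIT, frames=[3,1,2] (faults so far: 5)
  step 15: ref 4 -> FAULT, evict 1, frames=[3,4,2] (faults so far: 6)
  LRU total faults: 6
--- Optimal ---
  step 0: ref 3 -> FAULT, frames=[3,-,-] (faults so far: 1)
  step 1: ref 2 -> FAULT, frames=[3,2,-] (faults so far: 2)
  step 2: ref 4 -> FAULT, frames=[3,2,4] (faults so far: 3)
  step 3: ref 2 -> HIT, frames=[3,2,4] (faults so far: 3)
  step 4: ref 4 -> HIT, frames=[3,2,4] (faults so far: 3)
  step 5: ref 3 -> HIT, frames=[3,2,4] (faults so far: 3)
  step 6: ref 3 -> HIT, frames=[3,2,4] (faults so far: 3)
  step 7: ref 1 -> FAULT, evict 4, frames=[3,2,1] (faults so far: 4)
  step 8: ref 2 -> HIT, frames=[3,2,1] (faults so far: 4)
  step 9: ref 2 -> HIT, frames=[3,2,1] (faults so far: 4)
  step 10: ref 2 -> HIT, frames=[3,2,1] (faults so far: 4)
  step 11: ref 3 -> HIT, frames=[3,2,1] (faults so far: 4)
  step 12: ref 3 -> HIT, frames=[3,2,1] (faults so far: 4)
  step 13: ref 3 -> HIT, frames=[3,2,1] (faults so far: 4)
  step 14: ref 3 -> HIT, frames=[3,2,1] (faults so far: 4)
  step 15: ref 4 -> FAULT, evict 1, frames=[3,2,4] (faults so far: 5)
  Optimal total faults: 5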